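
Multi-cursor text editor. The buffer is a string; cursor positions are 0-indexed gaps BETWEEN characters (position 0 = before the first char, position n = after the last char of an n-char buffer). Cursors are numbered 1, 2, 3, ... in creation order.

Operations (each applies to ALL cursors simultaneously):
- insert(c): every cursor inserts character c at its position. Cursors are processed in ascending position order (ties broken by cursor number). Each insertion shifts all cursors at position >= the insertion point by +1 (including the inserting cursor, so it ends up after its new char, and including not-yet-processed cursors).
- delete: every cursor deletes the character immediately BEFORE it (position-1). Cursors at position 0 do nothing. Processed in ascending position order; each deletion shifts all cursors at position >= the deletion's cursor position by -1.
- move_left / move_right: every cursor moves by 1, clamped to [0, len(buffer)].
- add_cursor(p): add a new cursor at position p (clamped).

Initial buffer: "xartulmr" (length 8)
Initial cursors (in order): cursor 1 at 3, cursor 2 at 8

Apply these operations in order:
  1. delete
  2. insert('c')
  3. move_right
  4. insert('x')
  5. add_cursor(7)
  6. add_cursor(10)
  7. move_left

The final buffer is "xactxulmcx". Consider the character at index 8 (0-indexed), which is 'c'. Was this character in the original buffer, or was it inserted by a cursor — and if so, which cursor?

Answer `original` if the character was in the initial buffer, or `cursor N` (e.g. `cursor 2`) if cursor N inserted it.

Answer: cursor 2

Derivation:
After op 1 (delete): buffer="xatulm" (len 6), cursors c1@2 c2@6, authorship ......
After op 2 (insert('c')): buffer="xactulmc" (len 8), cursors c1@3 c2@8, authorship ..1....2
After op 3 (move_right): buffer="xactulmc" (len 8), cursors c1@4 c2@8, authorship ..1....2
After op 4 (insert('x')): buffer="xactxulmcx" (len 10), cursors c1@5 c2@10, authorship ..1.1...22
After op 5 (add_cursor(7)): buffer="xactxulmcx" (len 10), cursors c1@5 c3@7 c2@10, authorship ..1.1...22
After op 6 (add_cursor(10)): buffer="xactxulmcx" (len 10), cursors c1@5 c3@7 c2@10 c4@10, authorship ..1.1...22
After op 7 (move_left): buffer="xactxulmcx" (len 10), cursors c1@4 c3@6 c2@9 c4@9, authorship ..1.1...22
Authorship (.=original, N=cursor N): . . 1 . 1 . . . 2 2
Index 8: author = 2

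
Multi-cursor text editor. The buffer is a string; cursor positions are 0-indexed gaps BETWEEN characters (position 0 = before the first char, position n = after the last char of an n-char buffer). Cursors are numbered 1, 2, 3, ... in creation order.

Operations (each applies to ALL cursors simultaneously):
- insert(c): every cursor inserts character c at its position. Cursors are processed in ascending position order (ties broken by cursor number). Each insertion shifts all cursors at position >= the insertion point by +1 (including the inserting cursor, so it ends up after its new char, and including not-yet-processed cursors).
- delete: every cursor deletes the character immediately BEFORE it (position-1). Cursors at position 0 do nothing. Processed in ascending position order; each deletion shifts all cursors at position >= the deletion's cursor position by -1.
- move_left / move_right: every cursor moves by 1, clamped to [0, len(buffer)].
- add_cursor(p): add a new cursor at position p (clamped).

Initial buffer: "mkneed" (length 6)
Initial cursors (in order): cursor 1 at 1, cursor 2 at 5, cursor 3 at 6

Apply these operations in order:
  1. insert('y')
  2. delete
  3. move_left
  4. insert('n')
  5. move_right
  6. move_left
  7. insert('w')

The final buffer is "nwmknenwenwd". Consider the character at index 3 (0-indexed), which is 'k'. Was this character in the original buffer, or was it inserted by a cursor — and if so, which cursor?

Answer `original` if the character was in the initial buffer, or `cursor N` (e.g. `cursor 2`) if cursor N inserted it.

Answer: original

Derivation:
After op 1 (insert('y')): buffer="mykneeydy" (len 9), cursors c1@2 c2@7 c3@9, authorship .1....2.3
After op 2 (delete): buffer="mkneed" (len 6), cursors c1@1 c2@5 c3@6, authorship ......
After op 3 (move_left): buffer="mkneed" (len 6), cursors c1@0 c2@4 c3@5, authorship ......
After op 4 (insert('n')): buffer="nmknenend" (len 9), cursors c1@1 c2@6 c3@8, authorship 1....2.3.
After op 5 (move_right): buffer="nmknenend" (len 9), cursors c1@2 c2@7 c3@9, authorship 1....2.3.
After op 6 (move_left): buffer="nmknenend" (len 9), cursors c1@1 c2@6 c3@8, authorship 1....2.3.
After op 7 (insert('w')): buffer="nwmknenwenwd" (len 12), cursors c1@2 c2@8 c3@11, authorship 11....22.33.
Authorship (.=original, N=cursor N): 1 1 . . . . 2 2 . 3 3 .
Index 3: author = original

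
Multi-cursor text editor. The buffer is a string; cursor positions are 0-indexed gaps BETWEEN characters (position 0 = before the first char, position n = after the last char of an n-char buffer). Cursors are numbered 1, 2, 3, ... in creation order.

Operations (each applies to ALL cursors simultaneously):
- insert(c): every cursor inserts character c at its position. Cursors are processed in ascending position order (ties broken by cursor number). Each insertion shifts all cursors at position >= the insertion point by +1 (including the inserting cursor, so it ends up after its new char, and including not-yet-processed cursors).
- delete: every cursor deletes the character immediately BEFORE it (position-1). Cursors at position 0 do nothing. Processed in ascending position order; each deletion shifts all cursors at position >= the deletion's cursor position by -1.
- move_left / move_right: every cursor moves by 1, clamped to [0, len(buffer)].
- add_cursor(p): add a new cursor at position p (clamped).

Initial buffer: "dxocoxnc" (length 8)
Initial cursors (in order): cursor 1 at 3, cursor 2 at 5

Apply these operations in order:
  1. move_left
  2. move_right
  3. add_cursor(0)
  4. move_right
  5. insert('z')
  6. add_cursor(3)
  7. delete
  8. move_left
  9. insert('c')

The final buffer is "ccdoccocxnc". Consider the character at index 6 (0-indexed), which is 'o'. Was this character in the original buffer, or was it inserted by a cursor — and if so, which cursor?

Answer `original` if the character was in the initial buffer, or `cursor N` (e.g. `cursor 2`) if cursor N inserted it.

Answer: original

Derivation:
After op 1 (move_left): buffer="dxocoxnc" (len 8), cursors c1@2 c2@4, authorship ........
After op 2 (move_right): buffer="dxocoxnc" (len 8), cursors c1@3 c2@5, authorship ........
After op 3 (add_cursor(0)): buffer="dxocoxnc" (len 8), cursors c3@0 c1@3 c2@5, authorship ........
After op 4 (move_right): buffer="dxocoxnc" (len 8), cursors c3@1 c1@4 c2@6, authorship ........
After op 5 (insert('z')): buffer="dzxoczoxznc" (len 11), cursors c3@2 c1@6 c2@9, authorship .3...1..2..
After op 6 (add_cursor(3)): buffer="dzxoczoxznc" (len 11), cursors c3@2 c4@3 c1@6 c2@9, authorship .3...1..2..
After op 7 (delete): buffer="docoxnc" (len 7), cursors c3@1 c4@1 c1@3 c2@5, authorship .......
After op 8 (move_left): buffer="docoxnc" (len 7), cursors c3@0 c4@0 c1@2 c2@4, authorship .......
After op 9 (insert('c')): buffer="ccdoccocxnc" (len 11), cursors c3@2 c4@2 c1@5 c2@8, authorship 34..1..2...
Authorship (.=original, N=cursor N): 3 4 . . 1 . . 2 . . .
Index 6: author = original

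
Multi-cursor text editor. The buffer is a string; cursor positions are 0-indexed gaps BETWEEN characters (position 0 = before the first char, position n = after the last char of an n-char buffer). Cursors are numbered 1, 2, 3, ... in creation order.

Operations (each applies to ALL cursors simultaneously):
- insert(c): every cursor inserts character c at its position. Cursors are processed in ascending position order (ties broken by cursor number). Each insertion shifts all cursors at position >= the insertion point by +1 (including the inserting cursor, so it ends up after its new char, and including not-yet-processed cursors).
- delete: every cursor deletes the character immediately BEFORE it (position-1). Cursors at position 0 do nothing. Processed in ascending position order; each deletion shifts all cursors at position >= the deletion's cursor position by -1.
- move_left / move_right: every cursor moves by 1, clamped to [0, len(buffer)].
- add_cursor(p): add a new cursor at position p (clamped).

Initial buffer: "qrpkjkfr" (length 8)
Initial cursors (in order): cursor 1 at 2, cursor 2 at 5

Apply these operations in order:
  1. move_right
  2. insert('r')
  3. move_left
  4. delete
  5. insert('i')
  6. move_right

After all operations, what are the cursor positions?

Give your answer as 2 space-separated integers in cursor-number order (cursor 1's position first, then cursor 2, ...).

After op 1 (move_right): buffer="qrpkjkfr" (len 8), cursors c1@3 c2@6, authorship ........
After op 2 (insert('r')): buffer="qrprkjkrfr" (len 10), cursors c1@4 c2@8, authorship ...1...2..
After op 3 (move_left): buffer="qrprkjkrfr" (len 10), cursors c1@3 c2@7, authorship ...1...2..
After op 4 (delete): buffer="qrrkjrfr" (len 8), cursors c1@2 c2@5, authorship ..1..2..
After op 5 (insert('i')): buffer="qrirkjirfr" (len 10), cursors c1@3 c2@7, authorship ..11..22..
After op 6 (move_right): buffer="qrirkjirfr" (len 10), cursors c1@4 c2@8, authorship ..11..22..

Answer: 4 8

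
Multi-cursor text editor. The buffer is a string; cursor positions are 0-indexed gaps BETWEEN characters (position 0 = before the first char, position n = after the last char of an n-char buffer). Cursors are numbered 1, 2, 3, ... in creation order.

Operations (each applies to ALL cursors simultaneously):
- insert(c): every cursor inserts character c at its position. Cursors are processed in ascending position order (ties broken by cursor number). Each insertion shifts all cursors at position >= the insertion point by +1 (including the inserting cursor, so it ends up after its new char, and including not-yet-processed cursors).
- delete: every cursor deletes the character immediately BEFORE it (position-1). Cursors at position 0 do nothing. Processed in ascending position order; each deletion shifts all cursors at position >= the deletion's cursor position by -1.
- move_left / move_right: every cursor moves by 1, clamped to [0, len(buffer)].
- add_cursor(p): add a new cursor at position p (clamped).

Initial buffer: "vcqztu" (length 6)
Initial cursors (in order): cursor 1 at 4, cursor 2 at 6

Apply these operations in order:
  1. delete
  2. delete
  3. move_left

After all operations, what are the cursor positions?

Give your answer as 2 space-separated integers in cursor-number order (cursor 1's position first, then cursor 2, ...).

After op 1 (delete): buffer="vcqt" (len 4), cursors c1@3 c2@4, authorship ....
After op 2 (delete): buffer="vc" (len 2), cursors c1@2 c2@2, authorship ..
After op 3 (move_left): buffer="vc" (len 2), cursors c1@1 c2@1, authorship ..

Answer: 1 1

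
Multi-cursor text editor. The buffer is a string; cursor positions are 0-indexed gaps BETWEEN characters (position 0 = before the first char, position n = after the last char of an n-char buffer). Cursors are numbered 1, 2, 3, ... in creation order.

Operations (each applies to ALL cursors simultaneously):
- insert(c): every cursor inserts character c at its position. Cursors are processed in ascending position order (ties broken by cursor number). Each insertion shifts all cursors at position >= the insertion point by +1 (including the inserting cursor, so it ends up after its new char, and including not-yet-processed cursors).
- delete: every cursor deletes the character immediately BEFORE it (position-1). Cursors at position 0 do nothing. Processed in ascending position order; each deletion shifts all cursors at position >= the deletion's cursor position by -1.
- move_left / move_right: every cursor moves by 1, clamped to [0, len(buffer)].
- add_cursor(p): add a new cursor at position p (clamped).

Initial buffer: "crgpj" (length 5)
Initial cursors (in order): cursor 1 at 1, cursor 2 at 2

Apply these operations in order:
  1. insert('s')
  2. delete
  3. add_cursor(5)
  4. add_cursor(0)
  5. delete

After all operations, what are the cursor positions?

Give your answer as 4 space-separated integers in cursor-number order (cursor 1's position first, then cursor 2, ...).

Answer: 0 0 2 0

Derivation:
After op 1 (insert('s')): buffer="csrsgpj" (len 7), cursors c1@2 c2@4, authorship .1.2...
After op 2 (delete): buffer="crgpj" (len 5), cursors c1@1 c2@2, authorship .....
After op 3 (add_cursor(5)): buffer="crgpj" (len 5), cursors c1@1 c2@2 c3@5, authorship .....
After op 4 (add_cursor(0)): buffer="crgpj" (len 5), cursors c4@0 c1@1 c2@2 c3@5, authorship .....
After op 5 (delete): buffer="gp" (len 2), cursors c1@0 c2@0 c4@0 c3@2, authorship ..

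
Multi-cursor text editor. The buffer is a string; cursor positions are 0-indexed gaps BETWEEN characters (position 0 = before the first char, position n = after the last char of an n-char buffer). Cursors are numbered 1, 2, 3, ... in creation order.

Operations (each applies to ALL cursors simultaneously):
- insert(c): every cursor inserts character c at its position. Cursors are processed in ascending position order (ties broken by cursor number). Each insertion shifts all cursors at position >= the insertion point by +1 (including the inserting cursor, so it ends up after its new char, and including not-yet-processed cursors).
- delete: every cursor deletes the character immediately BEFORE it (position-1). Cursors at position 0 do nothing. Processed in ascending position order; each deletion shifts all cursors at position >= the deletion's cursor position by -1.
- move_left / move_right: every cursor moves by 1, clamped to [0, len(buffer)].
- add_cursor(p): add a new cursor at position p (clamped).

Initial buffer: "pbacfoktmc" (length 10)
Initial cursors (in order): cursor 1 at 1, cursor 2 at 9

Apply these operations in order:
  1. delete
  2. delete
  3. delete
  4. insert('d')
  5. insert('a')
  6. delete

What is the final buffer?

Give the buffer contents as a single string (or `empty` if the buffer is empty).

Answer: dbacfodc

Derivation:
After op 1 (delete): buffer="bacfoktc" (len 8), cursors c1@0 c2@7, authorship ........
After op 2 (delete): buffer="bacfokc" (len 7), cursors c1@0 c2@6, authorship .......
After op 3 (delete): buffer="bacfoc" (len 6), cursors c1@0 c2@5, authorship ......
After op 4 (insert('d')): buffer="dbacfodc" (len 8), cursors c1@1 c2@7, authorship 1.....2.
After op 5 (insert('a')): buffer="dabacfodac" (len 10), cursors c1@2 c2@9, authorship 11.....22.
After op 6 (delete): buffer="dbacfodc" (len 8), cursors c1@1 c2@7, authorship 1.....2.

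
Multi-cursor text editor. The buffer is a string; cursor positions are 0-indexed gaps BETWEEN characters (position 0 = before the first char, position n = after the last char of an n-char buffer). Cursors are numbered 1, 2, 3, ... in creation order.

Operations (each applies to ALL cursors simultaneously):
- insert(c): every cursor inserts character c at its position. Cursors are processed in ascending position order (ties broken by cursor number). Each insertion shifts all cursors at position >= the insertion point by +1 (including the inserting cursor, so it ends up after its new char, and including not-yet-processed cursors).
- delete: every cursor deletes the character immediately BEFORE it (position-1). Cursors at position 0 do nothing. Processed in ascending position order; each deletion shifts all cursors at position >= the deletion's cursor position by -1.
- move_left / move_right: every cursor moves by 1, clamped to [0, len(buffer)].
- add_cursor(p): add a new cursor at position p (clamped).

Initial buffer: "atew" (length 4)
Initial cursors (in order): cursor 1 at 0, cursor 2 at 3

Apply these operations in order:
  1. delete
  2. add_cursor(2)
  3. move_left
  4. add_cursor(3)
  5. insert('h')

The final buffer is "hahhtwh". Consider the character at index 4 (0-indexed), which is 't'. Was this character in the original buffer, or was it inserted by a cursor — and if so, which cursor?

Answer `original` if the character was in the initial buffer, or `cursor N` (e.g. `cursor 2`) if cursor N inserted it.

After op 1 (delete): buffer="atw" (len 3), cursors c1@0 c2@2, authorship ...
After op 2 (add_cursor(2)): buffer="atw" (len 3), cursors c1@0 c2@2 c3@2, authorship ...
After op 3 (move_left): buffer="atw" (len 3), cursors c1@0 c2@1 c3@1, authorship ...
After op 4 (add_cursor(3)): buffer="atw" (len 3), cursors c1@0 c2@1 c3@1 c4@3, authorship ...
After op 5 (insert('h')): buffer="hahhtwh" (len 7), cursors c1@1 c2@4 c3@4 c4@7, authorship 1.23..4
Authorship (.=original, N=cursor N): 1 . 2 3 . . 4
Index 4: author = original

Answer: original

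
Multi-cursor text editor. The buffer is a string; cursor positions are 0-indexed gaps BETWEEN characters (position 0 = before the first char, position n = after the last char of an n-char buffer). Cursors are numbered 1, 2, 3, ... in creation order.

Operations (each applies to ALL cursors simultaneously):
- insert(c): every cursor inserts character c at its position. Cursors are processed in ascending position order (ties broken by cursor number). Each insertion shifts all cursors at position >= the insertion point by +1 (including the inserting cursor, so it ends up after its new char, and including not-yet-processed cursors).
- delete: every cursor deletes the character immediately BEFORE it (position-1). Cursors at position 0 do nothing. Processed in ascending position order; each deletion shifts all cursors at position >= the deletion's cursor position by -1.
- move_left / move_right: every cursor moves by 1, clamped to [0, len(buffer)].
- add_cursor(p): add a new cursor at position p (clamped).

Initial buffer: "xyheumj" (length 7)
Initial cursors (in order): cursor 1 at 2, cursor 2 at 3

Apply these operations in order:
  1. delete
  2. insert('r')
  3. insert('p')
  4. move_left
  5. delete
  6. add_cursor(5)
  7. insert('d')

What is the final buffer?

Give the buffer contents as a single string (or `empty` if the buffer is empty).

Answer: xrddpeudmj

Derivation:
After op 1 (delete): buffer="xeumj" (len 5), cursors c1@1 c2@1, authorship .....
After op 2 (insert('r')): buffer="xrreumj" (len 7), cursors c1@3 c2@3, authorship .12....
After op 3 (insert('p')): buffer="xrrppeumj" (len 9), cursors c1@5 c2@5, authorship .1212....
After op 4 (move_left): buffer="xrrppeumj" (len 9), cursors c1@4 c2@4, authorship .1212....
After op 5 (delete): buffer="xrpeumj" (len 7), cursors c1@2 c2@2, authorship .12....
After op 6 (add_cursor(5)): buffer="xrpeumj" (len 7), cursors c1@2 c2@2 c3@5, authorship .12....
After op 7 (insert('d')): buffer="xrddpeudmj" (len 10), cursors c1@4 c2@4 c3@8, authorship .1122..3..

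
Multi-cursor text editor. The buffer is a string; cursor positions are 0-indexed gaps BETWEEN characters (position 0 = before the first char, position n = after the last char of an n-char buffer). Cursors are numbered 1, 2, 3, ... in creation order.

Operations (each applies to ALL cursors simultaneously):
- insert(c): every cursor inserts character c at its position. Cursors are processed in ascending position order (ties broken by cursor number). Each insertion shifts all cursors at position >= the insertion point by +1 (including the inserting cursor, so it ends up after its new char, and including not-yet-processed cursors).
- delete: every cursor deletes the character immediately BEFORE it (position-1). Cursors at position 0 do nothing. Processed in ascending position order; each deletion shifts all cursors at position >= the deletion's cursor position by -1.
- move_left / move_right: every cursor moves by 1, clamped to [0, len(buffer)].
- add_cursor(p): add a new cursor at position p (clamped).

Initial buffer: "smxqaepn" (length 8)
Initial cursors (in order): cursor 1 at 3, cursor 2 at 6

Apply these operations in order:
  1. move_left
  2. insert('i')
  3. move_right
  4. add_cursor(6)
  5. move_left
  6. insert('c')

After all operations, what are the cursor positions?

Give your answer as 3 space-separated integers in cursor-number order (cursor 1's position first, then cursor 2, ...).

After op 1 (move_left): buffer="smxqaepn" (len 8), cursors c1@2 c2@5, authorship ........
After op 2 (insert('i')): buffer="smixqaiepn" (len 10), cursors c1@3 c2@7, authorship ..1...2...
After op 3 (move_right): buffer="smixqaiepn" (len 10), cursors c1@4 c2@8, authorship ..1...2...
After op 4 (add_cursor(6)): buffer="smixqaiepn" (len 10), cursors c1@4 c3@6 c2@8, authorship ..1...2...
After op 5 (move_left): buffer="smixqaiepn" (len 10), cursors c1@3 c3@5 c2@7, authorship ..1...2...
After op 6 (insert('c')): buffer="smicxqcaicepn" (len 13), cursors c1@4 c3@7 c2@10, authorship ..11..3.22...

Answer: 4 10 7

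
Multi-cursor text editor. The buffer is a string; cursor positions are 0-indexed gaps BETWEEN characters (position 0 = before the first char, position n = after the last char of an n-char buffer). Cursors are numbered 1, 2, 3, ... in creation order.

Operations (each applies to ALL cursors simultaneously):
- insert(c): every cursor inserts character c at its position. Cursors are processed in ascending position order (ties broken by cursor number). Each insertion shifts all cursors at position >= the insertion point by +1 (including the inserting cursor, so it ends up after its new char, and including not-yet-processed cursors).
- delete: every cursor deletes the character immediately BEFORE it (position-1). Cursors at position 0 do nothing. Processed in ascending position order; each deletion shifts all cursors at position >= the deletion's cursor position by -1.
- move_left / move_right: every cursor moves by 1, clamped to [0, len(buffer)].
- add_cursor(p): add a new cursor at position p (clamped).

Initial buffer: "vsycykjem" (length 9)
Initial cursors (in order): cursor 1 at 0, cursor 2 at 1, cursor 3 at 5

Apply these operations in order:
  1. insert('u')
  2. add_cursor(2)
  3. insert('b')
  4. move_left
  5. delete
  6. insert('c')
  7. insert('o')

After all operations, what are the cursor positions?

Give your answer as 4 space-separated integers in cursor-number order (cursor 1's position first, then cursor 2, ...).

After op 1 (insert('u')): buffer="uvusycyukjem" (len 12), cursors c1@1 c2@3 c3@8, authorship 1.2....3....
After op 2 (add_cursor(2)): buffer="uvusycyukjem" (len 12), cursors c1@1 c4@2 c2@3 c3@8, authorship 1.2....3....
After op 3 (insert('b')): buffer="ubvbubsycyubkjem" (len 16), cursors c1@2 c4@4 c2@6 c3@12, authorship 11.422....33....
After op 4 (move_left): buffer="ubvbubsycyubkjem" (len 16), cursors c1@1 c4@3 c2@5 c3@11, authorship 11.422....33....
After op 5 (delete): buffer="bbbsycybkjem" (len 12), cursors c1@0 c4@1 c2@2 c3@7, authorship 142....3....
After op 6 (insert('c')): buffer="cbcbcbsycycbkjem" (len 16), cursors c1@1 c4@3 c2@5 c3@11, authorship 114422....33....
After op 7 (insert('o')): buffer="cobcobcobsycycobkjem" (len 20), cursors c1@2 c4@5 c2@8 c3@15, authorship 111444222....333....

Answer: 2 8 15 5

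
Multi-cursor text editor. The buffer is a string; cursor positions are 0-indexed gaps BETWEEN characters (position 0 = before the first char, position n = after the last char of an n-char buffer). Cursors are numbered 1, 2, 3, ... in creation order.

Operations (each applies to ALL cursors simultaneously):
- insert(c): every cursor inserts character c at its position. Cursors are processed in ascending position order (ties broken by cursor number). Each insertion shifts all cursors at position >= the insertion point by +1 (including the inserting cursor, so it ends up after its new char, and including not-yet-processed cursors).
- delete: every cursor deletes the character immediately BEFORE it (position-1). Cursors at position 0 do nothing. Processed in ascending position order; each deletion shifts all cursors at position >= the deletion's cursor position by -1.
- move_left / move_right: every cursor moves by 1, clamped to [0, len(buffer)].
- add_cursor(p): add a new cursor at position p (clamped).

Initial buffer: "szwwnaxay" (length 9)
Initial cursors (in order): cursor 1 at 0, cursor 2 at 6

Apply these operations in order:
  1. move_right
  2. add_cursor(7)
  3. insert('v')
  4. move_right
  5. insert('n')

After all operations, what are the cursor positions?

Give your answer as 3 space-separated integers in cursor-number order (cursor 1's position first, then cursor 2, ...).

Answer: 4 14 14

Derivation:
After op 1 (move_right): buffer="szwwnaxay" (len 9), cursors c1@1 c2@7, authorship .........
After op 2 (add_cursor(7)): buffer="szwwnaxay" (len 9), cursors c1@1 c2@7 c3@7, authorship .........
After op 3 (insert('v')): buffer="svzwwnaxvvay" (len 12), cursors c1@2 c2@10 c3@10, authorship .1......23..
After op 4 (move_right): buffer="svzwwnaxvvay" (len 12), cursors c1@3 c2@11 c3@11, authorship .1......23..
After op 5 (insert('n')): buffer="svznwwnaxvvanny" (len 15), cursors c1@4 c2@14 c3@14, authorship .1.1.....23.23.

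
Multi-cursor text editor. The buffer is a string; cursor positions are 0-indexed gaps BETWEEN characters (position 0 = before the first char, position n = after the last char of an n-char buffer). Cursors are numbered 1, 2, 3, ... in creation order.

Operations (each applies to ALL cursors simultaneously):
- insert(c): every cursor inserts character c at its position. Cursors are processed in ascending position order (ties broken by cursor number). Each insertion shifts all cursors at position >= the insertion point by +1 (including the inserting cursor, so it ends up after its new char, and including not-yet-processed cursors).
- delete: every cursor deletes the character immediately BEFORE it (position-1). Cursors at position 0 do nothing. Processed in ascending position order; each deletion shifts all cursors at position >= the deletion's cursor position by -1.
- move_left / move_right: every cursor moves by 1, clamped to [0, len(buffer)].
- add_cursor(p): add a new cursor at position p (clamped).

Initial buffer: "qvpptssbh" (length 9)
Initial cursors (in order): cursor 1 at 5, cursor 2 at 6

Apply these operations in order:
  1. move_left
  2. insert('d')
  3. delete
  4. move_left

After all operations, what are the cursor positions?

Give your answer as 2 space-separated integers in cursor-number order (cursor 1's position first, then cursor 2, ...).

After op 1 (move_left): buffer="qvpptssbh" (len 9), cursors c1@4 c2@5, authorship .........
After op 2 (insert('d')): buffer="qvppdtdssbh" (len 11), cursors c1@5 c2@7, authorship ....1.2....
After op 3 (delete): buffer="qvpptssbh" (len 9), cursors c1@4 c2@5, authorship .........
After op 4 (move_left): buffer="qvpptssbh" (len 9), cursors c1@3 c2@4, authorship .........

Answer: 3 4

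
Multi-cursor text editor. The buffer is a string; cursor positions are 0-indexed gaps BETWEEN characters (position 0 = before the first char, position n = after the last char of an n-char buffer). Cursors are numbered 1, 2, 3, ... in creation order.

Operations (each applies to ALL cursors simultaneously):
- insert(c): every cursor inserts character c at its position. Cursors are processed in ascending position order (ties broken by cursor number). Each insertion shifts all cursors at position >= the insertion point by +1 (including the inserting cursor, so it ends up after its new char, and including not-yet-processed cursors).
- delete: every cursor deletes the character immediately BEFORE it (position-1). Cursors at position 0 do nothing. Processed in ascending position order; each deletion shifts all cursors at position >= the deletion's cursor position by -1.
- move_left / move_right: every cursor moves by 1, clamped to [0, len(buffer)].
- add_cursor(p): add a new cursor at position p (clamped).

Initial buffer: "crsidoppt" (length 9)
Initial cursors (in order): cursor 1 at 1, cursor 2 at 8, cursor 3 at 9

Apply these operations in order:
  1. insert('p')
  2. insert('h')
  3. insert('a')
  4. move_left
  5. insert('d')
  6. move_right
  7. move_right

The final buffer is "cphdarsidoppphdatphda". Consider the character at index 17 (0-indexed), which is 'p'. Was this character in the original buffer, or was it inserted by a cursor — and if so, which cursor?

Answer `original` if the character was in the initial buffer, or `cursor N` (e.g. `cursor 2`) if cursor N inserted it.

After op 1 (insert('p')): buffer="cprsidoppptp" (len 12), cursors c1@2 c2@10 c3@12, authorship .1.......2.3
After op 2 (insert('h')): buffer="cphrsidoppphtph" (len 15), cursors c1@3 c2@12 c3@15, authorship .11.......22.33
After op 3 (insert('a')): buffer="cpharsidoppphatpha" (len 18), cursors c1@4 c2@14 c3@18, authorship .111.......222.333
After op 4 (move_left): buffer="cpharsidoppphatpha" (len 18), cursors c1@3 c2@13 c3@17, authorship .111.......222.333
After op 5 (insert('d')): buffer="cphdarsidoppphdatphda" (len 21), cursors c1@4 c2@15 c3@20, authorship .1111.......2222.3333
After op 6 (move_right): buffer="cphdarsidoppphdatphda" (len 21), cursors c1@5 c2@16 c3@21, authorship .1111.......2222.3333
After op 7 (move_right): buffer="cphdarsidoppphdatphda" (len 21), cursors c1@6 c2@17 c3@21, authorship .1111.......2222.3333
Authorship (.=original, N=cursor N): . 1 1 1 1 . . . . . . . 2 2 2 2 . 3 3 3 3
Index 17: author = 3

Answer: cursor 3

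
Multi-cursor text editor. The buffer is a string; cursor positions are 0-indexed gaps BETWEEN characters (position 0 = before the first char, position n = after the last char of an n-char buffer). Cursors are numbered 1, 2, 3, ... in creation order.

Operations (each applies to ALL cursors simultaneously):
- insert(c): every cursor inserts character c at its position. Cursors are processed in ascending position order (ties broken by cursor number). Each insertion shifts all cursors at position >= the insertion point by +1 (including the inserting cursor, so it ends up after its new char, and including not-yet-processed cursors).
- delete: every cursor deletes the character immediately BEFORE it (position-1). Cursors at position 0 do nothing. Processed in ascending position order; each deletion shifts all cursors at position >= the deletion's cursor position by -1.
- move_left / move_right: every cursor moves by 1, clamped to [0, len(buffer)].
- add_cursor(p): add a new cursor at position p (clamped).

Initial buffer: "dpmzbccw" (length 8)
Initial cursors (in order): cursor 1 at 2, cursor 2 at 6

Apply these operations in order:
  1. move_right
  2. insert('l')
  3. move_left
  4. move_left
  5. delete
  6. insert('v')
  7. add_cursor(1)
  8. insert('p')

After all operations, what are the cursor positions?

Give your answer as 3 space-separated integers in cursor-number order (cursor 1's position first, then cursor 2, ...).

Answer: 4 10 2

Derivation:
After op 1 (move_right): buffer="dpmzbccw" (len 8), cursors c1@3 c2@7, authorship ........
After op 2 (insert('l')): buffer="dpmlzbcclw" (len 10), cursors c1@4 c2@9, authorship ...1....2.
After op 3 (move_left): buffer="dpmlzbcclw" (len 10), cursors c1@3 c2@8, authorship ...1....2.
After op 4 (move_left): buffer="dpmlzbcclw" (len 10), cursors c1@2 c2@7, authorship ...1....2.
After op 5 (delete): buffer="dmlzbclw" (len 8), cursors c1@1 c2@5, authorship ..1...2.
After op 6 (insert('v')): buffer="dvmlzbvclw" (len 10), cursors c1@2 c2@7, authorship .1.1..2.2.
After op 7 (add_cursor(1)): buffer="dvmlzbvclw" (len 10), cursors c3@1 c1@2 c2@7, authorship .1.1..2.2.
After op 8 (insert('p')): buffer="dpvpmlzbvpclw" (len 13), cursors c3@2 c1@4 c2@10, authorship .311.1..22.2.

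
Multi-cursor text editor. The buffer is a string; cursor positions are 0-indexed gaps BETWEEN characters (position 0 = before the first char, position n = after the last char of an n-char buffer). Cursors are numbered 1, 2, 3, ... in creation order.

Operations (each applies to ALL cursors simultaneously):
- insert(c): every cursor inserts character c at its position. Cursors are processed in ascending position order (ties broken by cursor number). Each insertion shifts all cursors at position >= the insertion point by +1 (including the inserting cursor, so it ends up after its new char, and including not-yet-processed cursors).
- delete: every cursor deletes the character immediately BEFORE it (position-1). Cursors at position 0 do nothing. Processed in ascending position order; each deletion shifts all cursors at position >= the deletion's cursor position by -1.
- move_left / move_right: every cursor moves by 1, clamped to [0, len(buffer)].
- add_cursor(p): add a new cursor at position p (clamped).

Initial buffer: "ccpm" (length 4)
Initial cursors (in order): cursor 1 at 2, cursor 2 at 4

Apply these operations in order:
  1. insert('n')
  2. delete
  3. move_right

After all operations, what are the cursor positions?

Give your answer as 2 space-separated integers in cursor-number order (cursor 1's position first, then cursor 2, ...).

Answer: 3 4

Derivation:
After op 1 (insert('n')): buffer="ccnpmn" (len 6), cursors c1@3 c2@6, authorship ..1..2
After op 2 (delete): buffer="ccpm" (len 4), cursors c1@2 c2@4, authorship ....
After op 3 (move_right): buffer="ccpm" (len 4), cursors c1@3 c2@4, authorship ....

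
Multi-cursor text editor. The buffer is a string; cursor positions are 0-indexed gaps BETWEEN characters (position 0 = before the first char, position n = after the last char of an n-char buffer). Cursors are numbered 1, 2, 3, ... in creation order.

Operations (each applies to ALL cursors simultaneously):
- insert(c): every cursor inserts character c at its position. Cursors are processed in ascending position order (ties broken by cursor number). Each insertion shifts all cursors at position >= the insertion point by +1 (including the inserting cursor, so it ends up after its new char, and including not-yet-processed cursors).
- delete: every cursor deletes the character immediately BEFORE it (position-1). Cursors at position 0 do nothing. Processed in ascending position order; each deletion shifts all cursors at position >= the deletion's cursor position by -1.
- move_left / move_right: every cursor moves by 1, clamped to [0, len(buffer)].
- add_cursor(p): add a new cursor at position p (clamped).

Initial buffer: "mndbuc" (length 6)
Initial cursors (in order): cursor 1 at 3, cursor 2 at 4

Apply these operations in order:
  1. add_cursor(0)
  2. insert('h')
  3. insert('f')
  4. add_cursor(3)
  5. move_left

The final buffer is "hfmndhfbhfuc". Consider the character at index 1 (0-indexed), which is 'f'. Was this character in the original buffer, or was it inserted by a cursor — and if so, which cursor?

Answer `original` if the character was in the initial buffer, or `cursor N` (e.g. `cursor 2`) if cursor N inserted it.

Answer: cursor 3

Derivation:
After op 1 (add_cursor(0)): buffer="mndbuc" (len 6), cursors c3@0 c1@3 c2@4, authorship ......
After op 2 (insert('h')): buffer="hmndhbhuc" (len 9), cursors c3@1 c1@5 c2@7, authorship 3...1.2..
After op 3 (insert('f')): buffer="hfmndhfbhfuc" (len 12), cursors c3@2 c1@7 c2@10, authorship 33...11.22..
After op 4 (add_cursor(3)): buffer="hfmndhfbhfuc" (len 12), cursors c3@2 c4@3 c1@7 c2@10, authorship 33...11.22..
After op 5 (move_left): buffer="hfmndhfbhfuc" (len 12), cursors c3@1 c4@2 c1@6 c2@9, authorship 33...11.22..
Authorship (.=original, N=cursor N): 3 3 . . . 1 1 . 2 2 . .
Index 1: author = 3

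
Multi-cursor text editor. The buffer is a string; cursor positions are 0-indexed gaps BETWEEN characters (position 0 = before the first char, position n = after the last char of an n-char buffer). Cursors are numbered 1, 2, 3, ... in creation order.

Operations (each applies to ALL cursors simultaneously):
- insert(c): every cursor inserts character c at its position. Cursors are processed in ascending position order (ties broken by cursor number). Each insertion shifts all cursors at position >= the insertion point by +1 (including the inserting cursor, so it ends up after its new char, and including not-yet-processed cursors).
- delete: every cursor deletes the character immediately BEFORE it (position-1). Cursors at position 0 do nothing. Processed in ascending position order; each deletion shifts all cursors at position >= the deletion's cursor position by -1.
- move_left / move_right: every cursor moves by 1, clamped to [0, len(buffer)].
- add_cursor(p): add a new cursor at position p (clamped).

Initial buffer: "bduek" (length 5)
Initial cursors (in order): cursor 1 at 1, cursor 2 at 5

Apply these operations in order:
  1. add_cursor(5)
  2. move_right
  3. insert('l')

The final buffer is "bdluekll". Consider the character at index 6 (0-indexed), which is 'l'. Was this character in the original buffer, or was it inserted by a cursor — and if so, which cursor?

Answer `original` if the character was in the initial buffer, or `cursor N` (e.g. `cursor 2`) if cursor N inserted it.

After op 1 (add_cursor(5)): buffer="bduek" (len 5), cursors c1@1 c2@5 c3@5, authorship .....
After op 2 (move_right): buffer="bduek" (len 5), cursors c1@2 c2@5 c3@5, authorship .....
After op 3 (insert('l')): buffer="bdluekll" (len 8), cursors c1@3 c2@8 c3@8, authorship ..1...23
Authorship (.=original, N=cursor N): . . 1 . . . 2 3
Index 6: author = 2

Answer: cursor 2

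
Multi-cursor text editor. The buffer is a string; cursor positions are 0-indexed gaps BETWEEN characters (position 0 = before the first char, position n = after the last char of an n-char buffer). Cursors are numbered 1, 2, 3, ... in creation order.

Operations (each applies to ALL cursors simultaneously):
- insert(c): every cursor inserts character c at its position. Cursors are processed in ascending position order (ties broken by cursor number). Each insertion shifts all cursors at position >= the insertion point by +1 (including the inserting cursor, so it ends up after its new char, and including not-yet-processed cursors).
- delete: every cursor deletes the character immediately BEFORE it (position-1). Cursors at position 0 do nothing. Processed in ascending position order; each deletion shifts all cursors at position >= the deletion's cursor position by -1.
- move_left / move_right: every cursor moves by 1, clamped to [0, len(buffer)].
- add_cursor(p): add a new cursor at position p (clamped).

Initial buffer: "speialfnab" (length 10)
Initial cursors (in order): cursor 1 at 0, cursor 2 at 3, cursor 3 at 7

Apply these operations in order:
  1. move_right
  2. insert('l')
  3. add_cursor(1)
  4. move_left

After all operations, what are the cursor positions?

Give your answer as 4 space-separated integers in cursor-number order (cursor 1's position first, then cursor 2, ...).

Answer: 1 5 10 0

Derivation:
After op 1 (move_right): buffer="speialfnab" (len 10), cursors c1@1 c2@4 c3@8, authorship ..........
After op 2 (insert('l')): buffer="slpeilalfnlab" (len 13), cursors c1@2 c2@6 c3@11, authorship .1...2....3..
After op 3 (add_cursor(1)): buffer="slpeilalfnlab" (len 13), cursors c4@1 c1@2 c2@6 c3@11, authorship .1...2....3..
After op 4 (move_left): buffer="slpeilalfnlab" (len 13), cursors c4@0 c1@1 c2@5 c3@10, authorship .1...2....3..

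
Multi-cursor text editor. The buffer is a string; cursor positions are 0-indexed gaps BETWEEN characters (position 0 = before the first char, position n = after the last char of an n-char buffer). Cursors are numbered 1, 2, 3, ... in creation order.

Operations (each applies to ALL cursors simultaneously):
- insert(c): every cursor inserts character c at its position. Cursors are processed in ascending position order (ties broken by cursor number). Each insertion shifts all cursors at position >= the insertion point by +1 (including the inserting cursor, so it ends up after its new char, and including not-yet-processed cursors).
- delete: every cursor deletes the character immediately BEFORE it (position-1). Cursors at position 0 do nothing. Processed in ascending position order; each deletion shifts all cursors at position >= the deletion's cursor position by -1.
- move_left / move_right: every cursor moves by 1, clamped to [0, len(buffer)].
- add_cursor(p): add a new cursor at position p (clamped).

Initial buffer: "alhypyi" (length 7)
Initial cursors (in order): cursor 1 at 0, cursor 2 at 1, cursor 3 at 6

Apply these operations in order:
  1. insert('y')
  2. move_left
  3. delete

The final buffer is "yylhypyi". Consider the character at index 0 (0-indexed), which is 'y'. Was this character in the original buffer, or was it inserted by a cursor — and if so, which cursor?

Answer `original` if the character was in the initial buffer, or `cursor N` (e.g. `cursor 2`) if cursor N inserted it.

Answer: cursor 1

Derivation:
After op 1 (insert('y')): buffer="yaylhypyyi" (len 10), cursors c1@1 c2@3 c3@9, authorship 1.2.....3.
After op 2 (move_left): buffer="yaylhypyyi" (len 10), cursors c1@0 c2@2 c3@8, authorship 1.2.....3.
After op 3 (delete): buffer="yylhypyi" (len 8), cursors c1@0 c2@1 c3@6, authorship 12....3.
Authorship (.=original, N=cursor N): 1 2 . . . . 3 .
Index 0: author = 1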